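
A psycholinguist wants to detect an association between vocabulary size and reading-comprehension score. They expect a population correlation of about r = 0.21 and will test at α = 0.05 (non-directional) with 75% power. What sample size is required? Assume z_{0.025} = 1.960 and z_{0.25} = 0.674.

Fisher's z: C = ½·ln((1+r)/(1−r)) = ½·ln(1.5316) = 0.2132.
n = ((z_{α/2} + z_β)/C)² + 3.
(1.960 + 0.674) / 0.2132 = 2.634 / 0.2132 = 12.355.
n = 12.355² + 3 = 152.64 + 3 = 155.6.
Round up.

n = 156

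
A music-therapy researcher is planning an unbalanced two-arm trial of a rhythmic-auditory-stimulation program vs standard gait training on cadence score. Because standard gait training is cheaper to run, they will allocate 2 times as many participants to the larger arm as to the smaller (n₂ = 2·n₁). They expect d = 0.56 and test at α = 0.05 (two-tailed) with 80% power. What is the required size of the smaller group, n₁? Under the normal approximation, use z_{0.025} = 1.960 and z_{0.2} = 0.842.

With allocation ratio k = n₂/n₁ = 2, Var(x̄₁−x̄₂) = σ²(1/n₁ + 1/(k·n₁)) = σ²·(k+1)/(k·n₁).
So n₁ = (1 + 1/k)·((z_{α/2} + z_β)/d)² = 1.500 × (2.802/0.56)².
n₁ = 1.500 × 25.04 = 37.6.
Round up: n₁ = 38, giving n₂ = 2 × 38 = 76.

n₁ = 38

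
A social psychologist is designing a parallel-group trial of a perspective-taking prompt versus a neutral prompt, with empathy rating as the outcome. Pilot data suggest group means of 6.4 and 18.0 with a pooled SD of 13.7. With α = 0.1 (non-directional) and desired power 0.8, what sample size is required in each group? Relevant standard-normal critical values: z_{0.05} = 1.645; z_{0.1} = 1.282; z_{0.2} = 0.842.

Cohen's d = |M₁ − M₂| / SD_pooled = |6.4 − 18.0| / 13.7 = 11.6 / 13.7 = 0.847.
For two independent groups with equal n: n = 2·((z_{α/2} + z_β) / d)².
z_{α/2} + z_β = 1.645 + 0.842 = 2.487.
n = 2 × (2.487 / 0.847)² = 2 × 2.936² = 2 × 8.62 = 17.2.
Round up to the next whole participant.

n = 18 per group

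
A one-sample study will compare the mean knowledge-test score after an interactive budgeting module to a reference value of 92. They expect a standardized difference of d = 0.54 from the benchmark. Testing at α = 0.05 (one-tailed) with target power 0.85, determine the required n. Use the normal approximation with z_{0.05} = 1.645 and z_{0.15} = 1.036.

For a one-sample test: n = ((z_{α} + z_β) / d)².
z_{α} + z_β = 1.645 + 1.036 = 2.681.
n = (2.681 / 0.54)² = 4.965² = 24.65.
Round up.

n = 25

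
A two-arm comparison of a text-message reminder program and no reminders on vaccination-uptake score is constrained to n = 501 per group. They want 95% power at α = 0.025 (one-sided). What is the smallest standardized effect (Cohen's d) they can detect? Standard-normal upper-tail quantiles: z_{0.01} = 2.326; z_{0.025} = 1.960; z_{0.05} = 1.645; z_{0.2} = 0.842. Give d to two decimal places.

For two independent groups of n = 501 each: d_min = (z_{α} + z_β)·√(2/n).
z-sum = 1.960 + 1.645 = 3.605.
d_min = 3.605 × √(2/501) = 3.605 × 0.0632 = 0.228.

d_min ≈ 0.23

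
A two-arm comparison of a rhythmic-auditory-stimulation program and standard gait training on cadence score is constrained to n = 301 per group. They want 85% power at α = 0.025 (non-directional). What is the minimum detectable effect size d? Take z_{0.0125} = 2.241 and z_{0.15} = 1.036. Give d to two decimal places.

For two independent groups of n = 301 each: d_min = (z_{α/2} + z_β)·√(2/n).
z-sum = 2.241 + 1.036 = 3.277.
d_min = 3.277 × √(2/301) = 3.277 × 0.0815 = 0.267.

d_min ≈ 0.27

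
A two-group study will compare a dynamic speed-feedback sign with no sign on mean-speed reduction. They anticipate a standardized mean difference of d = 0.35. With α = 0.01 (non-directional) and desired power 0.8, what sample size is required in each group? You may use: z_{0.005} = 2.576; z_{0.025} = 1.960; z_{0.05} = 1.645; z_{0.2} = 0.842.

For two independent groups with equal n: n = 2·((z_{α/2} + z_β) / d)².
z_{α/2} + z_β = 2.576 + 0.842 = 3.418.
n = 2 × (3.418 / 0.35)² = 2 × 9.766² = 2 × 95.37 = 190.7.
Round up to the next whole participant.

n = 191 per group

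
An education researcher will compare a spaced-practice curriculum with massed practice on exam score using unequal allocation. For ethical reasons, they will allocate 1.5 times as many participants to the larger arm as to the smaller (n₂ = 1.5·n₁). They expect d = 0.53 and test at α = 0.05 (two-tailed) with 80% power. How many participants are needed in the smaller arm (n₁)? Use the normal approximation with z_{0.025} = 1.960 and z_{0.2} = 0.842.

n₁ = 47

With allocation ratio k = n₂/n₁ = 1.5, Var(x̄₁−x̄₂) = σ²(1/n₁ + 1/(k·n₁)) = σ²·(k+1)/(k·n₁).
So n₁ = (1 + 1/k)·((z_{α/2} + z_β)/d)² = 1.667 × (2.802/0.53)².
n₁ = 1.667 × 27.95 = 46.6.
Round up: n₁ = 47, giving n₂ = ⌈1.5 × 47⌉ = ⌈70.5⌉ = 71.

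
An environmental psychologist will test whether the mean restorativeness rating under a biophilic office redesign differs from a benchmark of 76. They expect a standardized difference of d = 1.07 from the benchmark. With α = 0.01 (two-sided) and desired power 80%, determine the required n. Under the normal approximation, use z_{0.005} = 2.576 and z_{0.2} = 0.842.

For a one-sample test: n = ((z_{α/2} + z_β) / d)².
z_{α/2} + z_β = 2.576 + 0.842 = 3.418.
n = (3.418 / 1.07)² = 3.194² = 10.20.
Round up.

n = 11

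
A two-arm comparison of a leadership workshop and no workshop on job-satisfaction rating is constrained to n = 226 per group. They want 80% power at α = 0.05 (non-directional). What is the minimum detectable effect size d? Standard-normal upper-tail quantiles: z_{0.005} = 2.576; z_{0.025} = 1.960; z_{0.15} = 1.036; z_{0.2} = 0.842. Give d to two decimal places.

d_min ≈ 0.26

For two independent groups of n = 226 each: d_min = (z_{α/2} + z_β)·√(2/n).
z-sum = 1.960 + 0.842 = 2.802.
d_min = 2.802 × √(2/226) = 2.802 × 0.0941 = 0.264.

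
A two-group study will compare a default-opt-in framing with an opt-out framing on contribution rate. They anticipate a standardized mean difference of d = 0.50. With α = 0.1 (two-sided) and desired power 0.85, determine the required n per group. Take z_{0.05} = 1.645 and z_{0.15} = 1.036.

n = 58 per group

For two independent groups with equal n: n = 2·((z_{α/2} + z_β) / d)².
z_{α/2} + z_β = 1.645 + 1.036 = 2.681.
n = 2 × (2.681 / 0.50)² = 2 × 5.362² = 2 × 28.75 = 57.5.
Round up to the next whole participant.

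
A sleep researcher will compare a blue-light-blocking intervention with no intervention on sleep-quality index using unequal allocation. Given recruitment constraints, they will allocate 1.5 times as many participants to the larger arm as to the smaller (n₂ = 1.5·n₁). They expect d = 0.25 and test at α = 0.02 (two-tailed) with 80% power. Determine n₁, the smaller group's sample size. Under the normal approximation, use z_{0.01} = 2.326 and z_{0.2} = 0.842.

n₁ = 268

With allocation ratio k = n₂/n₁ = 1.5, Var(x̄₁−x̄₂) = σ²(1/n₁ + 1/(k·n₁)) = σ²·(k+1)/(k·n₁).
So n₁ = (1 + 1/k)·((z_{α/2} + z_β)/d)² = 1.667 × (3.168/0.25)².
n₁ = 1.667 × 160.58 = 267.6.
Round up: n₁ = 268, giving n₂ = 1.5 × 268 = 402.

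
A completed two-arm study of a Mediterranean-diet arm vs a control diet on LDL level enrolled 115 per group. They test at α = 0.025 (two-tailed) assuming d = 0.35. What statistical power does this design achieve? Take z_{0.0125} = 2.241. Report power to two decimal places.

For two equal groups, power = Φ(d·√(n/2) − z_{α/2}).
d·√(n/2) = 0.35 × √(115/2) = 0.35 × 7.583 = 2.654.
z_β = 2.654 − 2.241 = 0.413.
Power = Φ(0.413) = 0.660.

power ≈ 0.66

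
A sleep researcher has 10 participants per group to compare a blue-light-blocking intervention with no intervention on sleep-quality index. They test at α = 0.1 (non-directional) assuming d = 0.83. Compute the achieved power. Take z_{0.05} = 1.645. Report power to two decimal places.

For two equal groups, power = Φ(d·√(n/2) − z_{α/2}).
d·√(n/2) = 0.83 × √(10/2) = 0.83 × 2.236 = 1.856.
z_β = 1.856 − 1.645 = 0.211.
Power = Φ(0.211) = 0.584.

power ≈ 0.58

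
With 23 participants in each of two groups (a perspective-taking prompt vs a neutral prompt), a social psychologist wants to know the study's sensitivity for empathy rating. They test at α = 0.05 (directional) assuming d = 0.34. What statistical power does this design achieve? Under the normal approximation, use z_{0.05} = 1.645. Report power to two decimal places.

For two equal groups, power = Φ(d·√(n/2) − z_{α}).
d·√(n/2) = 0.34 × √(23/2) = 0.34 × 3.391 = 1.153.
z_β = 1.153 − 1.645 = -0.492.
Power = Φ(-0.492) = 0.311.

power ≈ 0.31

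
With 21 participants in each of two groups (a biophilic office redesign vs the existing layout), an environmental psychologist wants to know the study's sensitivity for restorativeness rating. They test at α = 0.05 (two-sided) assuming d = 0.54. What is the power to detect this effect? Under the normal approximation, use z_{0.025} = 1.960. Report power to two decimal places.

For two equal groups, power = Φ(d·√(n/2) − z_{α/2}).
d·√(n/2) = 0.54 × √(21/2) = 0.54 × 3.240 = 1.750.
z_β = 1.750 − 1.960 = -0.210.
Power = Φ(-0.210) = 0.417.

power ≈ 0.42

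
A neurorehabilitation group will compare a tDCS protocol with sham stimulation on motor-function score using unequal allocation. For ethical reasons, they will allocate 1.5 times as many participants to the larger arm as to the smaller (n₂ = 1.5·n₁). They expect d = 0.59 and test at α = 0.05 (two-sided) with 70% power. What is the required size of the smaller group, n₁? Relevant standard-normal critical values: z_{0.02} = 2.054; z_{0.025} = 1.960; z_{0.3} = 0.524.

With allocation ratio k = n₂/n₁ = 1.5, Var(x̄₁−x̄₂) = σ²(1/n₁ + 1/(k·n₁)) = σ²·(k+1)/(k·n₁).
So n₁ = (1 + 1/k)·((z_{α/2} + z_β)/d)² = 1.667 × (2.484/0.59)².
n₁ = 1.667 × 17.73 = 29.5.
Round up: n₁ = 30, giving n₂ = 1.5 × 30 = 45.

n₁ = 30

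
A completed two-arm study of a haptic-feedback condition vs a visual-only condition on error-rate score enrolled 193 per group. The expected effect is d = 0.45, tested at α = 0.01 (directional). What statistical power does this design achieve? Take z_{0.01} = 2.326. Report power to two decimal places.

For two equal groups, power = Φ(d·√(n/2) − z_{α}).
d·√(n/2) = 0.45 × √(193/2) = 0.45 × 9.823 = 4.421.
z_β = 4.421 − 2.326 = 2.095.
Power = Φ(2.095) = 0.982.

power ≈ 0.98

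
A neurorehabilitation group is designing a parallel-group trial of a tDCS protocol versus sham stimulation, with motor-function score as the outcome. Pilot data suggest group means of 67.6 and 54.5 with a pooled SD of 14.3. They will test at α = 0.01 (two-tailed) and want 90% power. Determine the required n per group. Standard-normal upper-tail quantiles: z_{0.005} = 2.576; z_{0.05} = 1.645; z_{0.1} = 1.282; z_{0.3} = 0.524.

n = 36 per group

Cohen's d = |M₁ − M₂| / SD_pooled = |67.6 − 54.5| / 14.3 = 13.1 / 14.3 = 0.916.
For two independent groups with equal n: n = 2·((z_{α/2} + z_β) / d)².
z_{α/2} + z_β = 2.576 + 1.282 = 3.858.
n = 2 × (3.858 / 0.916)² = 2 × 4.212² = 2 × 17.74 = 35.5.
Round up to the next whole participant.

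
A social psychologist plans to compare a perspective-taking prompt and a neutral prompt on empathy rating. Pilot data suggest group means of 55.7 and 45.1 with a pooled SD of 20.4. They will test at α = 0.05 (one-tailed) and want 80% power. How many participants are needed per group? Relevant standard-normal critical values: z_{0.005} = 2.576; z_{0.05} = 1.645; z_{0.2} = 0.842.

n = 46 per group

Cohen's d = |M₁ − M₂| / SD_pooled = |55.7 − 45.1| / 20.4 = 10.6 / 20.4 = 0.520.
For two independent groups with equal n: n = 2·((z_{α} + z_β) / d)².
z_{α} + z_β = 1.645 + 0.842 = 2.487.
n = 2 × (2.487 / 0.520)² = 2 × 4.783² = 2 × 22.87 = 45.7.
Round up to the next whole participant.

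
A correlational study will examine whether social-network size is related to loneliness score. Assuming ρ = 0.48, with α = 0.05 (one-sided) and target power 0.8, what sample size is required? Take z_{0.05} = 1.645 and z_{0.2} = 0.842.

Fisher's z: C = ½·ln((1+r)/(1−r)) = ½·ln(2.8462) = 0.5230.
n = ((z_{α} + z_β)/C)² + 3.
(1.645 + 0.842) / 0.5230 = 2.487 / 0.5230 = 4.755.
n = 4.755² + 3 = 22.61 + 3 = 25.6.
Round up.

n = 26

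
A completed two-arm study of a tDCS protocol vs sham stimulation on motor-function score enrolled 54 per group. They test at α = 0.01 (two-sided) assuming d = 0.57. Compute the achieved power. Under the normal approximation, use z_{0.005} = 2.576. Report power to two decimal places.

power ≈ 0.65

For two equal groups, power = Φ(d·√(n/2) − z_{α/2}).
d·√(n/2) = 0.57 × √(54/2) = 0.57 × 5.196 = 2.962.
z_β = 2.962 − 2.576 = 0.386.
Power = Φ(0.386) = 0.650.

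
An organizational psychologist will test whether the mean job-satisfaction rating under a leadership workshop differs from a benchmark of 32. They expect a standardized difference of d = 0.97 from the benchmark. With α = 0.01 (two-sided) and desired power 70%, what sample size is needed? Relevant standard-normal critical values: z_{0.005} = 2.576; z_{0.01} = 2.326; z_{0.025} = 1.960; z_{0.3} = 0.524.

For a one-sample test: n = ((z_{α/2} + z_β) / d)².
z_{α/2} + z_β = 2.576 + 0.524 = 3.100.
n = (3.100 / 0.97)² = 3.196² = 10.21.
Round up.

n = 11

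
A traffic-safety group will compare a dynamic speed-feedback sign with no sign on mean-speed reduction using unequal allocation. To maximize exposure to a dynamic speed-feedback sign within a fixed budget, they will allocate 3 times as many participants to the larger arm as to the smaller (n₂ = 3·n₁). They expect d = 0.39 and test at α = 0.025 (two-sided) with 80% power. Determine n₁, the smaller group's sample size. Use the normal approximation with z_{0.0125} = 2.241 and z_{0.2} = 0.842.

With allocation ratio k = n₂/n₁ = 3, Var(x̄₁−x̄₂) = σ²(1/n₁ + 1/(k·n₁)) = σ²·(k+1)/(k·n₁).
So n₁ = (1 + 1/k)·((z_{α/2} + z_β)/d)² = 1.333 × (3.083/0.39)².
n₁ = 1.333 × 62.49 = 83.3.
Round up: n₁ = 84, giving n₂ = 3 × 84 = 252.

n₁ = 84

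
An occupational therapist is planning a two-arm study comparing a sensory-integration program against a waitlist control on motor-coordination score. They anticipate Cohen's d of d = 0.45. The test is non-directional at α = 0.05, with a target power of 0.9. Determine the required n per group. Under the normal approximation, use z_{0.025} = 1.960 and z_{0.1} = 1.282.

n = 104 per group

For two independent groups with equal n: n = 2·((z_{α/2} + z_β) / d)².
z_{α/2} + z_β = 1.960 + 1.282 = 3.242.
n = 2 × (3.242 / 0.45)² = 2 × 7.204² = 2 × 51.90 = 103.8.
Round up to the next whole participant.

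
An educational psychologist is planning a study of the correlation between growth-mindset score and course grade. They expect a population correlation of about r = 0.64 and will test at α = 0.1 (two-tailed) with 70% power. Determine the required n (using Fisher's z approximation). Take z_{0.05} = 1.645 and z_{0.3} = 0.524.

Fisher's z: C = ½·ln((1+r)/(1−r)) = ½·ln(4.5556) = 0.7582.
n = ((z_{α/2} + z_β)/C)² + 3.
(1.645 + 0.524) / 0.7582 = 2.169 / 0.7582 = 2.861.
n = 2.861² + 3 = 8.18 + 3 = 11.2.
Round up.

n = 12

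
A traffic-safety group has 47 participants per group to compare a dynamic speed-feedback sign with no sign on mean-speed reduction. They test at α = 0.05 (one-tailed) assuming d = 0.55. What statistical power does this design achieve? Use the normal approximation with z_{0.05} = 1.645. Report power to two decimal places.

For two equal groups, power = Φ(d·√(n/2) − z_{α}).
d·√(n/2) = 0.55 × √(47/2) = 0.55 × 4.848 = 2.666.
z_β = 2.666 − 1.645 = 1.021.
Power = Φ(1.021) = 0.846.

power ≈ 0.85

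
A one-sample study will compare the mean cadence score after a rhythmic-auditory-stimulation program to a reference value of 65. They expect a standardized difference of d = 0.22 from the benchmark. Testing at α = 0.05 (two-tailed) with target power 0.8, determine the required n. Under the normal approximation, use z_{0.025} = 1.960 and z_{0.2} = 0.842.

For a one-sample test: n = ((z_{α/2} + z_β) / d)².
z_{α/2} + z_β = 1.960 + 0.842 = 2.802.
n = (2.802 / 0.22)² = 12.736² = 162.21.
Round up.

n = 163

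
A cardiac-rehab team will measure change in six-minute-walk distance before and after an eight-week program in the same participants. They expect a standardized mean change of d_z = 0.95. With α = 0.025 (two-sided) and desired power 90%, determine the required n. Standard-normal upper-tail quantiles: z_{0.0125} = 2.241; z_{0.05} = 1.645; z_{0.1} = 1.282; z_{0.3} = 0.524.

For a paired (one-sample on differences) test: n = ((z_{α/2} + z_β) / d)².
z_{α/2} + z_β = 2.241 + 1.282 = 3.523.
n = (3.523 / 0.95)² = 3.708² = 13.75.
Round up.

n = 14 pairs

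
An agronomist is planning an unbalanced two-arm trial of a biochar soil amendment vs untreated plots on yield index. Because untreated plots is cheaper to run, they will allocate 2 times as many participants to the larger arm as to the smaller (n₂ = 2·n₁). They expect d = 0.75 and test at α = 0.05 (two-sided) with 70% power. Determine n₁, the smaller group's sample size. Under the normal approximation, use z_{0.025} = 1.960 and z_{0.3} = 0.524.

With allocation ratio k = n₂/n₁ = 2, Var(x̄₁−x̄₂) = σ²(1/n₁ + 1/(k·n₁)) = σ²·(k+1)/(k·n₁).
So n₁ = (1 + 1/k)·((z_{α/2} + z_β)/d)² = 1.500 × (2.484/0.75)².
n₁ = 1.500 × 10.97 = 16.5.
Round up: n₁ = 17, giving n₂ = 2 × 17 = 34.

n₁ = 17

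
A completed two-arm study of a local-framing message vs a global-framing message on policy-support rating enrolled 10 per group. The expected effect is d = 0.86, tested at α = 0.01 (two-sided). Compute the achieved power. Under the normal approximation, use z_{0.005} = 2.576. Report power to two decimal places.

power ≈ 0.26

For two equal groups, power = Φ(d·√(n/2) − z_{α/2}).
d·√(n/2) = 0.86 × √(10/2) = 0.86 × 2.236 = 1.923.
z_β = 1.923 − 2.576 = -0.653.
Power = Φ(-0.653) = 0.257.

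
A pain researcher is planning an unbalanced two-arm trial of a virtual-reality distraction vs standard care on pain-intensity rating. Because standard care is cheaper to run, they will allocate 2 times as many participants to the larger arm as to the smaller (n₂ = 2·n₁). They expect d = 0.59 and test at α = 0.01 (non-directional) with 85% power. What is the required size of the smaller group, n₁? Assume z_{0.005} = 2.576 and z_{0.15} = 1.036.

n₁ = 57

With allocation ratio k = n₂/n₁ = 2, Var(x̄₁−x̄₂) = σ²(1/n₁ + 1/(k·n₁)) = σ²·(k+1)/(k·n₁).
So n₁ = (1 + 1/k)·((z_{α/2} + z_β)/d)² = 1.500 × (3.612/0.59)².
n₁ = 1.500 × 37.48 = 56.2.
Round up: n₁ = 57, giving n₂ = 2 × 57 = 114.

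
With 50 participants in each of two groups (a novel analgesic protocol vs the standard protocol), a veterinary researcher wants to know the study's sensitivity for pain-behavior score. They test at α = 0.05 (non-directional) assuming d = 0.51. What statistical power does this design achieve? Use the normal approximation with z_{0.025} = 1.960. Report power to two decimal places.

For two equal groups, power = Φ(d·√(n/2) − z_{α/2}).
d·√(n/2) = 0.51 × √(50/2) = 0.51 × 5.000 = 2.550.
z_β = 2.550 − 1.960 = 0.590.
Power = Φ(0.590) = 0.722.

power ≈ 0.72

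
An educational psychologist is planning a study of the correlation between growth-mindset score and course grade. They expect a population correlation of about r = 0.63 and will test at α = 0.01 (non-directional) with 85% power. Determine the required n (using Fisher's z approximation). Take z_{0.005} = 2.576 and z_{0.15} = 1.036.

Fisher's z: C = ½·ln((1+r)/(1−r)) = ½·ln(4.4054) = 0.7414.
n = ((z_{α/2} + z_β)/C)² + 3.
(2.576 + 1.036) / 0.7414 = 3.612 / 0.7414 = 4.872.
n = 4.872² + 3 = 23.74 + 3 = 26.7.
Round up.

n = 27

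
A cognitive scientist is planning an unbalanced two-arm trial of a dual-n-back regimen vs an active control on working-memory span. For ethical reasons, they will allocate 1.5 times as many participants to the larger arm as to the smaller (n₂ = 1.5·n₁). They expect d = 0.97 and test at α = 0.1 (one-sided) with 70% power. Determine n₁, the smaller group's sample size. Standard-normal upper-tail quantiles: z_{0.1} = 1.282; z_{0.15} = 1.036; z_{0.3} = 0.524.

n₁ = 6

With allocation ratio k = n₂/n₁ = 1.5, Var(x̄₁−x̄₂) = σ²(1/n₁ + 1/(k·n₁)) = σ²·(k+1)/(k·n₁).
So n₁ = (1 + 1/k)·((z_{α} + z_β)/d)² = 1.667 × (1.806/0.97)².
n₁ = 1.667 × 3.47 = 5.8.
Round up: n₁ = 6, giving n₂ = 1.5 × 6 = 9.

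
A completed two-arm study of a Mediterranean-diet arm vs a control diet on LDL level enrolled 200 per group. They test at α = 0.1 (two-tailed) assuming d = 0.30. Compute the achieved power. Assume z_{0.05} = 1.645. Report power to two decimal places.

power ≈ 0.91

For two equal groups, power = Φ(d·√(n/2) − z_{α/2}).
d·√(n/2) = 0.30 × √(200/2) = 0.30 × 10.000 = 3.000.
z_β = 3.000 − 1.645 = 1.355.
Power = Φ(1.355) = 0.912.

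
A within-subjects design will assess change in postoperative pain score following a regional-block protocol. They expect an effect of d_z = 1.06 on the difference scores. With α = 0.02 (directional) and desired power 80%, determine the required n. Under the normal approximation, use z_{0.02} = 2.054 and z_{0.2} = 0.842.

n = 8 pairs

For a paired (one-sample on differences) test: n = ((z_{α} + z_β) / d)².
z_{α} + z_β = 2.054 + 0.842 = 2.896.
n = (2.896 / 1.06)² = 2.732² = 7.46.
Round up.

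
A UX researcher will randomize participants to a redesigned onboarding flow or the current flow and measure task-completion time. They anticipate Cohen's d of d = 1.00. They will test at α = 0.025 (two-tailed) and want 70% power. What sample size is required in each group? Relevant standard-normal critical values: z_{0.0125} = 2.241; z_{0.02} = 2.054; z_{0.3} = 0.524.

n = 16 per group

For two independent groups with equal n: n = 2·((z_{α/2} + z_β) / d)².
z_{α/2} + z_β = 2.241 + 0.524 = 2.765.
n = 2 × (2.765 / 1.00)² = 2 × 2.765² = 2 × 7.65 = 15.3.
Round up to the next whole participant.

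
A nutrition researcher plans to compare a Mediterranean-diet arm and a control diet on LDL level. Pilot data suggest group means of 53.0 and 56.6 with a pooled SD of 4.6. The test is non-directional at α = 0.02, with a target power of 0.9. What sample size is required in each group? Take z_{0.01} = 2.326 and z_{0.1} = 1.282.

n = 43 per group

Cohen's d = |M₁ − M₂| / SD_pooled = |53.0 − 56.6| / 4.6 = 3.6 / 4.6 = 0.783.
For two independent groups with equal n: n = 2·((z_{α/2} + z_β) / d)².
z_{α/2} + z_β = 2.326 + 1.282 = 3.608.
n = 2 × (3.608 / 0.783)² = 2 × 4.608² = 2 × 21.23 = 42.5.
Round up to the next whole participant.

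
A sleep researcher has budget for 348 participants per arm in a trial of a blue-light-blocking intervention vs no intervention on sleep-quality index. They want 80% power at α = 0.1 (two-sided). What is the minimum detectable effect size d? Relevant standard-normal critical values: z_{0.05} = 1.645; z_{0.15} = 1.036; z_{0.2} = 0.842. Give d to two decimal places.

d_min ≈ 0.19

For two independent groups of n = 348 each: d_min = (z_{α/2} + z_β)·√(2/n).
z-sum = 1.645 + 0.842 = 2.487.
d_min = 2.487 × √(2/348) = 2.487 × 0.0758 = 0.189.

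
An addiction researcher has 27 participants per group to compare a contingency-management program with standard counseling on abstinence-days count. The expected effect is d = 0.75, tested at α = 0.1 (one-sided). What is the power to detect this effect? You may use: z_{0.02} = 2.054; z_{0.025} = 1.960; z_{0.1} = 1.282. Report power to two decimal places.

For two equal groups, power = Φ(d·√(n/2) − z_{α}).
d·√(n/2) = 0.75 × √(27/2) = 0.75 × 3.674 = 2.756.
z_β = 2.756 − 1.282 = 1.474.
Power = Φ(1.474) = 0.930.

power ≈ 0.93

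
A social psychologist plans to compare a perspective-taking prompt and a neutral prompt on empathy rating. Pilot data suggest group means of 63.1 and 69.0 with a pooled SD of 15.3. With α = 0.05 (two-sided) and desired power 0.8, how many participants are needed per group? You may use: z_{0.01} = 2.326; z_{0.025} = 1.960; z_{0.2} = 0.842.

Cohen's d = |M₁ − M₂| / SD_pooled = |63.1 − 69.0| / 15.3 = 5.9 / 15.3 = 0.386.
For two independent groups with equal n: n = 2·((z_{α/2} + z_β) / d)².
z_{α/2} + z_β = 1.960 + 0.842 = 2.802.
n = 2 × (2.802 / 0.386)² = 2 × 7.259² = 2 × 52.69 = 105.4.
Round up to the next whole participant.

n = 106 per group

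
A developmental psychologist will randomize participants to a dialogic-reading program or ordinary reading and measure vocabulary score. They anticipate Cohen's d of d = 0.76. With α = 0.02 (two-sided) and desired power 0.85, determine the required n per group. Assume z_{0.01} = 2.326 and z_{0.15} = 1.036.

n = 40 per group

For two independent groups with equal n: n = 2·((z_{α/2} + z_β) / d)².
z_{α/2} + z_β = 2.326 + 1.036 = 3.362.
n = 2 × (3.362 / 0.76)² = 2 × 4.424² = 2 × 19.57 = 39.1.
Round up to the next whole participant.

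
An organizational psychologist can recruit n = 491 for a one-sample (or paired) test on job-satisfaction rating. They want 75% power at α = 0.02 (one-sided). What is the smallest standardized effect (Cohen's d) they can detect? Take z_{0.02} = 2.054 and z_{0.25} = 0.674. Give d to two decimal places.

d_min ≈ 0.12

For a single sample (or paired design) of n = 491: d_min = (z_{α} + z_β)/√n.
z-sum = 2.054 + 0.674 = 2.728.
d_min = 2.728 / √491 = 2.728 / 22.159 = 0.123.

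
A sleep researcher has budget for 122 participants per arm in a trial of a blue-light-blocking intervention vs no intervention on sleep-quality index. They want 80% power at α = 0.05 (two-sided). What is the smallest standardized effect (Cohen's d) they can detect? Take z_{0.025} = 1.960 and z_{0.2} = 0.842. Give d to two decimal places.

For two independent groups of n = 122 each: d_min = (z_{α/2} + z_β)·√(2/n).
z-sum = 1.960 + 0.842 = 2.802.
d_min = 2.802 × √(2/122) = 2.802 × 0.1280 = 0.359.

d_min ≈ 0.36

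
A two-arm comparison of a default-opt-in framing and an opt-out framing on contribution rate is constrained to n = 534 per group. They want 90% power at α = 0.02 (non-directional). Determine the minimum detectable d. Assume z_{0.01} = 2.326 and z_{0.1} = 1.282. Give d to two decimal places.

d_min ≈ 0.22

For two independent groups of n = 534 each: d_min = (z_{α/2} + z_β)·√(2/n).
z-sum = 2.326 + 1.282 = 3.608.
d_min = 3.608 × √(2/534) = 3.608 × 0.0612 = 0.221.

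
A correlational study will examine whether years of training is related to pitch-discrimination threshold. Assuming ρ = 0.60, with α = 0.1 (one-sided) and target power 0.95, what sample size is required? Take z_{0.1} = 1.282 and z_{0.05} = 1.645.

Fisher's z: C = ½·ln((1+r)/(1−r)) = ½·ln(4.0000) = 0.6931.
n = ((z_{α} + z_β)/C)² + 3.
(1.282 + 1.645) / 0.6931 = 2.927 / 0.6931 = 4.223.
n = 4.223² + 3 = 17.83 + 3 = 20.8.
Round up.

n = 21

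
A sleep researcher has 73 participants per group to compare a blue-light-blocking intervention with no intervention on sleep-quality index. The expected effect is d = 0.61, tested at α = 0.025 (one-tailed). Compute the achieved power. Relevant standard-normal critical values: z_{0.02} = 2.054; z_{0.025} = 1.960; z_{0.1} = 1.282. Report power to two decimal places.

For two equal groups, power = Φ(d·√(n/2) − z_{α}).
d·√(n/2) = 0.61 × √(73/2) = 0.61 × 6.042 = 3.685.
z_β = 3.685 − 1.960 = 1.725.
Power = Φ(1.725) = 0.958.

power ≈ 0.96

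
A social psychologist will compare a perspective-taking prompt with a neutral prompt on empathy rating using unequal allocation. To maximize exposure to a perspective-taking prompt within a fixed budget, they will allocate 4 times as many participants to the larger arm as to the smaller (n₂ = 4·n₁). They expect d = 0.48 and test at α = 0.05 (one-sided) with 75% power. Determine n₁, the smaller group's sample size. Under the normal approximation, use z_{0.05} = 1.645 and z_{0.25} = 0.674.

With allocation ratio k = n₂/n₁ = 4, Var(x̄₁−x̄₂) = σ²(1/n₁ + 1/(k·n₁)) = σ²·(k+1)/(k·n₁).
So n₁ = (1 + 1/k)·((z_{α} + z_β)/d)² = 1.250 × (2.319/0.48)².
n₁ = 1.250 × 23.34 = 29.2.
Round up: n₁ = 30, giving n₂ = 4 × 30 = 120.

n₁ = 30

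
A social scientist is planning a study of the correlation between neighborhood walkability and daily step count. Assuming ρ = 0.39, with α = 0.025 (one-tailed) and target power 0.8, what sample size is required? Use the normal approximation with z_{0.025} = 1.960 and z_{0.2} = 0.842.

n = 50

Fisher's z: C = ½·ln((1+r)/(1−r)) = ½·ln(2.2787) = 0.4118.
n = ((z_{α} + z_β)/C)² + 3.
(1.960 + 0.842) / 0.4118 = 2.802 / 0.4118 = 6.804.
n = 6.804² + 3 = 46.30 + 3 = 49.3.
Round up.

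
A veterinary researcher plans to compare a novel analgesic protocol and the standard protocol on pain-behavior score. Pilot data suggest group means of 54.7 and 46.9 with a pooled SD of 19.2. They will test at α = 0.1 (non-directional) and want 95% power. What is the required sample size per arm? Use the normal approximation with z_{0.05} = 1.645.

Cohen's d = |M₁ − M₂| / SD_pooled = |54.7 − 46.9| / 19.2 = 7.8 / 19.2 = 0.406.
For two independent groups with equal n: n = 2·((z_{α/2} + z_β) / d)².
z_{α/2} + z_β = 1.645 + 1.645 = 3.290.
n = 2 × (3.290 / 0.406)² = 2 × 8.103² = 2 × 65.67 = 131.3.
Round up to the next whole participant.

n = 132 per group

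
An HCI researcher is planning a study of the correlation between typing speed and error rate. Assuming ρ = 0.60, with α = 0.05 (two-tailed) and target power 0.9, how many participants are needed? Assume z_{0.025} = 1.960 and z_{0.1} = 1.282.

n = 25

Fisher's z: C = ½·ln((1+r)/(1−r)) = ½·ln(4.0000) = 0.6931.
n = ((z_{α/2} + z_β)/C)² + 3.
(1.960 + 1.282) / 0.6931 = 3.242 / 0.6931 = 4.678.
n = 4.678² + 3 = 21.88 + 3 = 24.9.
Round up.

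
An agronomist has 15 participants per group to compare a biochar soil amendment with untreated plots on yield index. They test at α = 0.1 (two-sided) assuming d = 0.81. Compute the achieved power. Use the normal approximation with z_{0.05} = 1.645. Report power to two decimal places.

For two equal groups, power = Φ(d·√(n/2) − z_{α/2}).
d·√(n/2) = 0.81 × √(15/2) = 0.81 × 2.739 = 2.218.
z_β = 2.218 − 1.645 = 0.573.
Power = Φ(0.573) = 0.717.

power ≈ 0.72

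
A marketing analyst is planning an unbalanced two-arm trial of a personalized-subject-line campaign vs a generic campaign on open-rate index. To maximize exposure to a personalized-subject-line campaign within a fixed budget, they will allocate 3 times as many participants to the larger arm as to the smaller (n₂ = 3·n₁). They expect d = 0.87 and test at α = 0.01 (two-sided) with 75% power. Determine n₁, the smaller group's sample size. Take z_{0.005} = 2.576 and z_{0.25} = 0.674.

n₁ = 19

With allocation ratio k = n₂/n₁ = 3, Var(x̄₁−x̄₂) = σ²(1/n₁ + 1/(k·n₁)) = σ²·(k+1)/(k·n₁).
So n₁ = (1 + 1/k)·((z_{α/2} + z_β)/d)² = 1.333 × (3.250/0.87)².
n₁ = 1.333 × 13.95 = 18.6.
Round up: n₁ = 19, giving n₂ = 3 × 19 = 57.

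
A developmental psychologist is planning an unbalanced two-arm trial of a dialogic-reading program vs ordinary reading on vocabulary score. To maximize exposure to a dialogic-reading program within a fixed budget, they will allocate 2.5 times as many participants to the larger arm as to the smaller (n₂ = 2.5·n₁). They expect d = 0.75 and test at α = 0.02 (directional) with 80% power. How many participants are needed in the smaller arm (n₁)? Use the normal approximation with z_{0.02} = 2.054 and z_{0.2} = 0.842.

With allocation ratio k = n₂/n₁ = 2.5, Var(x̄₁−x̄₂) = σ²(1/n₁ + 1/(k·n₁)) = σ²·(k+1)/(k·n₁).
So n₁ = (1 + 1/k)·((z_{α} + z_β)/d)² = 1.400 × (2.896/0.75)².
n₁ = 1.400 × 14.91 = 20.9.
Round up: n₁ = 21, giving n₂ = ⌈2.5 × 21⌉ = ⌈52.5⌉ = 53.

n₁ = 21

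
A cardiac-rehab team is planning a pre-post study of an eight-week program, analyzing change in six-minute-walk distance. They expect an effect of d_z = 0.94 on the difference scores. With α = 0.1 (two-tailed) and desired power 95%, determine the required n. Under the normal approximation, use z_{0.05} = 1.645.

n = 13 pairs

For a paired (one-sample on differences) test: n = ((z_{α/2} + z_β) / d)².
z_{α/2} + z_β = 1.645 + 1.645 = 3.290.
n = (3.290 / 0.94)² = 3.500² = 12.25.
Round up.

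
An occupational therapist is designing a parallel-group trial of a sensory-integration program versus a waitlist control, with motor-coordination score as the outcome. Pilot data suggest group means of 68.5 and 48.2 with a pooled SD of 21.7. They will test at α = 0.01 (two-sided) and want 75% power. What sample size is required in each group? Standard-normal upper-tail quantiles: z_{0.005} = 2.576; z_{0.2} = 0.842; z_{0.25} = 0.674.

n = 25 per group

Cohen's d = |M₁ − M₂| / SD_pooled = |68.5 − 48.2| / 21.7 = 20.3 / 21.7 = 0.935.
For two independent groups with equal n: n = 2·((z_{α/2} + z_β) / d)².
z_{α/2} + z_β = 2.576 + 0.674 = 3.250.
n = 2 × (3.250 / 0.935)² = 2 × 3.476² = 2 × 12.08 = 24.2.
Round up to the next whole participant.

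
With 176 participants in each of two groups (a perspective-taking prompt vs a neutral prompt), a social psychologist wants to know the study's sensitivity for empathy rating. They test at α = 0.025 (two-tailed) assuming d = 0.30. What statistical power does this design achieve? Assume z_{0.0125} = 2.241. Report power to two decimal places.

power ≈ 0.72

For two equal groups, power = Φ(d·√(n/2) − z_{α/2}).
d·√(n/2) = 0.30 × √(176/2) = 0.30 × 9.381 = 2.814.
z_β = 2.814 − 2.241 = 0.573.
Power = Φ(0.573) = 0.717.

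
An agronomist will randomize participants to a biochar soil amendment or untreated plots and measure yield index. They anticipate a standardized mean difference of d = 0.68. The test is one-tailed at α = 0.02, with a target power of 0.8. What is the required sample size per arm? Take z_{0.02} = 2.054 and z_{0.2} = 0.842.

For two independent groups with equal n: n = 2·((z_{α} + z_β) / d)².
z_{α} + z_β = 2.054 + 0.842 = 2.896.
n = 2 × (2.896 / 0.68)² = 2 × 4.259² = 2 × 18.14 = 36.3.
Round up to the next whole participant.

n = 37 per group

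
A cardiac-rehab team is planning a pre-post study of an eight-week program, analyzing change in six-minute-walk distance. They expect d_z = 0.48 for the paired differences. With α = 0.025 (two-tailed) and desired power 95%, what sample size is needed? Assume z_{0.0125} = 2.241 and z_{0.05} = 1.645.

n = 66 pairs

For a paired (one-sample on differences) test: n = ((z_{α/2} + z_β) / d)².
z_{α/2} + z_β = 2.241 + 1.645 = 3.886.
n = (3.886 / 0.48)² = 8.096² = 65.54.
Round up.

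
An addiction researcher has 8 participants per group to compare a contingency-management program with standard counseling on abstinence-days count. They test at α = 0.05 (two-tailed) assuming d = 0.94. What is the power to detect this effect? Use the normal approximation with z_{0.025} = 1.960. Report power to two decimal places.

For two equal groups, power = Φ(d·√(n/2) − z_{α/2}).
d·√(n/2) = 0.94 × √(8/2) = 0.94 × 2.000 = 1.880.
z_β = 1.880 − 1.960 = -0.080.
Power = Φ(-0.080) = 0.468.

power ≈ 0.47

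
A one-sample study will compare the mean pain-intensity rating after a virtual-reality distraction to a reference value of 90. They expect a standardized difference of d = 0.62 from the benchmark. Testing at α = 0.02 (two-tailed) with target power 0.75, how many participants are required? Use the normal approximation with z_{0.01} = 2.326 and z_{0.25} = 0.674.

For a one-sample test: n = ((z_{α/2} + z_β) / d)².
z_{α/2} + z_β = 2.326 + 0.674 = 3.000.
n = (3.000 / 0.62)² = 4.839² = 23.41.
Round up.

n = 24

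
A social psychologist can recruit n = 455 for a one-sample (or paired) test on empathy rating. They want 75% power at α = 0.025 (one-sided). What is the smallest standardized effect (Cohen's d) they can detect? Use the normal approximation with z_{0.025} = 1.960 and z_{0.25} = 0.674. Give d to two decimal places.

d_min ≈ 0.12

For a single sample (or paired design) of n = 455: d_min = (z_{α} + z_β)/√n.
z-sum = 1.960 + 0.674 = 2.634.
d_min = 2.634 / √455 = 2.634 / 21.331 = 0.123.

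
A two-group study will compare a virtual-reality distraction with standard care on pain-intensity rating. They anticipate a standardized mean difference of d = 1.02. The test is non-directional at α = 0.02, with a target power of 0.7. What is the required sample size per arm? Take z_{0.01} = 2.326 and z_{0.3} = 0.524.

n = 16 per group

For two independent groups with equal n: n = 2·((z_{α/2} + z_β) / d)².
z_{α/2} + z_β = 2.326 + 0.524 = 2.850.
n = 2 × (2.850 / 1.02)² = 2 × 2.794² = 2 × 7.81 = 15.6.
Round up to the next whole participant.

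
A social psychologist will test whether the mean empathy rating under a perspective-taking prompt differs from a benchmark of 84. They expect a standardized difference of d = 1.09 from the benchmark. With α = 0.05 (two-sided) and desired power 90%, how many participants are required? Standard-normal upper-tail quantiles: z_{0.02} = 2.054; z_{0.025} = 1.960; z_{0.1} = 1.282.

n = 9

For a one-sample test: n = ((z_{α/2} + z_β) / d)².
z_{α/2} + z_β = 1.960 + 1.282 = 3.242.
n = (3.242 / 1.09)² = 2.974² = 8.85.
Round up.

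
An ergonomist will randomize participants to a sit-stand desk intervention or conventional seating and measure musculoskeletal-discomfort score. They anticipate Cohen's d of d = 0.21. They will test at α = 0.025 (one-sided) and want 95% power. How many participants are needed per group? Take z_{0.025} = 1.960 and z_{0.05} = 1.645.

For two independent groups with equal n: n = 2·((z_{α} + z_β) / d)².
z_{α} + z_β = 1.960 + 1.645 = 3.605.
n = 2 × (3.605 / 0.21)² = 2 × 17.167² = 2 × 294.69 = 589.4.
Round up to the next whole participant.

n = 590 per group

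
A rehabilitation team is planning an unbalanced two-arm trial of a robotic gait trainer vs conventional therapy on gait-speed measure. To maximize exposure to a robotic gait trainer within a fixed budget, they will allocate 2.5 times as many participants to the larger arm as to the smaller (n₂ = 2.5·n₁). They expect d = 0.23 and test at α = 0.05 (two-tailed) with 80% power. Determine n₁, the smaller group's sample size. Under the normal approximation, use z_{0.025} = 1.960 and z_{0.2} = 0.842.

With allocation ratio k = n₂/n₁ = 2.5, Var(x̄₁−x̄₂) = σ²(1/n₁ + 1/(k·n₁)) = σ²·(k+1)/(k·n₁).
So n₁ = (1 + 1/k)·((z_{α/2} + z_β)/d)² = 1.400 × (2.802/0.23)².
n₁ = 1.400 × 148.42 = 207.8.
Round up: n₁ = 208, giving n₂ = 2.5 × 208 = 520.

n₁ = 208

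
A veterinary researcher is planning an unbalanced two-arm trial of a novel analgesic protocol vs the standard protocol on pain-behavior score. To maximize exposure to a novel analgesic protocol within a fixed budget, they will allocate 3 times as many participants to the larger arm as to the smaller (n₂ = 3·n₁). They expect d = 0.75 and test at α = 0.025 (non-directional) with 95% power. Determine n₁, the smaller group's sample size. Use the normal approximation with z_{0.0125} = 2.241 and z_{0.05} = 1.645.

With allocation ratio k = n₂/n₁ = 3, Var(x̄₁−x̄₂) = σ²(1/n₁ + 1/(k·n₁)) = σ²·(k+1)/(k·n₁).
So n₁ = (1 + 1/k)·((z_{α/2} + z_β)/d)² = 1.333 × (3.886/0.75)².
n₁ = 1.333 × 26.85 = 35.8.
Round up: n₁ = 36, giving n₂ = 3 × 36 = 108.

n₁ = 36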